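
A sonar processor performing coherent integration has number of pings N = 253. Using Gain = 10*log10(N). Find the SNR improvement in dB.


Gain = 10*log10(253) = 24.03

24.03 dB


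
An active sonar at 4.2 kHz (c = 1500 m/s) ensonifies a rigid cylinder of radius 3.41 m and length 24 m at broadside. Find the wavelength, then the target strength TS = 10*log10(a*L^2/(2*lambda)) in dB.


Step 1: lambda = c/f = 1500/4200 = 0.35714 m
Step 2: TS = 10*log10(a*L^2/(2*lambda)) = 10*log10(3.41*24^2/(2*0.35714)) = 34.39

34.39 dB


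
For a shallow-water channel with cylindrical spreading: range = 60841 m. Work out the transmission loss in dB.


TL = 10*log10(60841) = 47.84

47.84 dB


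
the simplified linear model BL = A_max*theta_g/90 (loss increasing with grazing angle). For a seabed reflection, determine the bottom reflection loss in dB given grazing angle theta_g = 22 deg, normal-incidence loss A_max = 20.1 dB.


4.91 dB


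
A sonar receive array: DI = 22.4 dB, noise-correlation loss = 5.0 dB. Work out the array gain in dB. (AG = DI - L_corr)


AG = DI - L_corr = 22.4 - 5.0 = 17.4

17.4 dB


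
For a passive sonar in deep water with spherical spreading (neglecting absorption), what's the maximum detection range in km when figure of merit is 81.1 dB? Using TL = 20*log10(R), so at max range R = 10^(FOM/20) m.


At max range FOM = TL, so 20*log10(R) = 81.1
R = 10^(81.1/20) = 11350.11 m = 11.35 km

11.35 km


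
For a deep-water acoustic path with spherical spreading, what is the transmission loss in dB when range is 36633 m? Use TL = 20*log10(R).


TL = 20*log10(36633) = 91.28

91.28 dB


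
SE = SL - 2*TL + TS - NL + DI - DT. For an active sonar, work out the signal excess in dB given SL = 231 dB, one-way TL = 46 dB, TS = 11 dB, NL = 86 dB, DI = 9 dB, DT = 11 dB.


SE = SL - 2*TL + TS - NL + DI - DT = 231 - 2*46 + (11) - 86 + 9 - 11 = 62

62 dB


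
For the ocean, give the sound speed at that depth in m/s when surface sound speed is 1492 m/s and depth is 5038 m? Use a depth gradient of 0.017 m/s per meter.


1577.646 m/s


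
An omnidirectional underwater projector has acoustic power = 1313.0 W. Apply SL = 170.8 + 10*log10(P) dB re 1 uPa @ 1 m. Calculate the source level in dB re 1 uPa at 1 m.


SL = 170.8 + 10*log10(1313.0) = 170.8 + 31.18 = 201.98

201.98 dB


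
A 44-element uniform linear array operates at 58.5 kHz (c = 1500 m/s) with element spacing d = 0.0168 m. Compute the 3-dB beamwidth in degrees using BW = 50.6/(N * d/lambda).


1.76 deg


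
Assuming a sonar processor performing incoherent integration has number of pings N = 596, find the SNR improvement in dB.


Gain = 5*log10(596) = 13.88

13.88 dB


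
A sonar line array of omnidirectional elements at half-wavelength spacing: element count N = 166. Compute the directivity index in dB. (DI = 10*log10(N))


22.2 dB


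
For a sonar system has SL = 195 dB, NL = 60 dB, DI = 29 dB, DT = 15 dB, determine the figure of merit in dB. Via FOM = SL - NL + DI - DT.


149 dB


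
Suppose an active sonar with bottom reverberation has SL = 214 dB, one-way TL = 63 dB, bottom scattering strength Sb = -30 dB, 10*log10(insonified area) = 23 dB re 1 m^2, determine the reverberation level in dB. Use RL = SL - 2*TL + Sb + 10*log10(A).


RL = SL - 2*TL + Sb + 10*log10(A) = 214 - 2*63 + (-30) + 23 = 81

81 dB


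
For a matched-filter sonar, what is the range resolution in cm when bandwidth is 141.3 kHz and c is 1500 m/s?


dR = c/(2*BW) = 1500 / (2 * 141.3e3) = 0.0053 m = 0.53 cm

0.53 cm


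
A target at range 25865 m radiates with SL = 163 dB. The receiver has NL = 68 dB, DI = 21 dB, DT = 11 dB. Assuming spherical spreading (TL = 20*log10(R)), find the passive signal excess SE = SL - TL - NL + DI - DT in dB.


Step 1: TL = 20*log10(25865) = 88.25 dB
Step 2: SE = 163 - 88.25 - 68 + 21 - 11 = 16.75

16.75 dB


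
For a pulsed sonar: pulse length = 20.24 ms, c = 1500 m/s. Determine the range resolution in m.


dR = c*tau/2 = 1500 * 20.24e-3 / 2 = 15.18

15.18 m


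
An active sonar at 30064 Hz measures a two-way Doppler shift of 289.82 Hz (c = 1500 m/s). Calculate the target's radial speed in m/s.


7.23 m/s


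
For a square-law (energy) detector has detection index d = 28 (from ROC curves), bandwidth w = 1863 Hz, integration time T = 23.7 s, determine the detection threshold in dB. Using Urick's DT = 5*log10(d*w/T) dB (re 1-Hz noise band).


DT = 5*log10(d*w/T) = 5*log10(28 * 1863 / 23.7) = 5*log10(2201.01) = 16.71

16.71 dB


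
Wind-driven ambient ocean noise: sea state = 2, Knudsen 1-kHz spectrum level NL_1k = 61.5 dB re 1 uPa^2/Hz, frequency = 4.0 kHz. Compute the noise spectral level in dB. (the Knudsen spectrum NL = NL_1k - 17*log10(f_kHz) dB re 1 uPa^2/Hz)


NL = NL_1k - 17*log10(f_kHz) = 61.5 - 17*log10(4.0) = 61.5 - (10.24) = 51.26

51.26 dB


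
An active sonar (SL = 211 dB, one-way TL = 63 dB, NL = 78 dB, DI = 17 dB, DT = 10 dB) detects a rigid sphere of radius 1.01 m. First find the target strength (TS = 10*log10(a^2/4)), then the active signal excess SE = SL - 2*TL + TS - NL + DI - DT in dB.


Step 1: TS = 10*log10(1.01^2/4) = -5.93 dB
Step 2: SE = SL - 2*TL + TS - NL + DI - DT = 211 - 2*63 + (-5.93) - 78 + 17 - 10 = 8.07

8.07 dB


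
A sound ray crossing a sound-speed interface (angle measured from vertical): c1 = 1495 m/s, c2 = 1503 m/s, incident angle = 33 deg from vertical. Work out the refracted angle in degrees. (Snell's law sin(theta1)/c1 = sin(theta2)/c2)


sin(theta2) = (c2/c1)*sin(theta1) = (1503/1495)*sin(33 deg) = 0.54755
theta2 = arcsin(0.54755) = 33.2

33.2 deg


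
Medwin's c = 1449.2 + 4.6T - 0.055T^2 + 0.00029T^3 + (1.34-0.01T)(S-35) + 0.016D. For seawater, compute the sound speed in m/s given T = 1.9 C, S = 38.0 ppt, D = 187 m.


c = 1449.2 + 4.6*1.9 - 0.055*1.9^2 + 0.00029*1.9^3 + (1.34 - 0.01*1.9)*(38.0 - 35) + 0.016*187 = 1464.7

1464.7 m/s


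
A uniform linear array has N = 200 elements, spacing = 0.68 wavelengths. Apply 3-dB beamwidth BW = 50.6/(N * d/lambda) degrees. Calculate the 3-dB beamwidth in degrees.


0.37 deg


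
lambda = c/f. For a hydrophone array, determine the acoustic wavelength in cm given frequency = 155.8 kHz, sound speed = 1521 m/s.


0.98 cm


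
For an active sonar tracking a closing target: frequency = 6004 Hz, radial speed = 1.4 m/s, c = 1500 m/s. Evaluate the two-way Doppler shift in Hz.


fd = 2*f*v/c = 2 * 6004 * 1.4 / 1500 = 11.21

11.21 Hz


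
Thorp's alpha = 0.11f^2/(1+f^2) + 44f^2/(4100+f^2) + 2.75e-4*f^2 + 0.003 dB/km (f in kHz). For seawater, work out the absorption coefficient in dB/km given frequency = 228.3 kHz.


f^2 = 52120.89
alpha = 0.11*52120.89/(1+52120.89) + 44*52120.89/(4100+52120.89) + 2.75e-4*52120.89 + 0.003 = 55.237

55.237 dB/km


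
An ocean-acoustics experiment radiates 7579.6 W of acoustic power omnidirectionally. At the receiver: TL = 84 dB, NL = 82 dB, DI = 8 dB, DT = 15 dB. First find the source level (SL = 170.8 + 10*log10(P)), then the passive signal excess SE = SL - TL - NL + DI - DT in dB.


Step 1: SL = 170.8 + 10*log10(7579.6) = 209.6 dB
Step 2: SE = SL - TL - NL + DI - DT = 209.6 - 84 - 82 + 8 - 15 = 36.6

36.6 dB


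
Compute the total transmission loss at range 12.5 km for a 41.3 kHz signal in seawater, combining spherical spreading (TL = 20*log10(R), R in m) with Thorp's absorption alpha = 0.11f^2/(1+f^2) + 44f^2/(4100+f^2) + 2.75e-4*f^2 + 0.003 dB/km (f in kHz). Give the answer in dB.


Step 1 (Thorp): alpha = 0.11*1705.69/(1+1705.69) + 44*1705.69/(4100+1705.69) + 2.75e-4*1705.69 + 0.003 = 13.509 dB/km
Step 2: TL_spread = 20*log10(12500) = 81.94 dB
Step 3: TL_abs = alpha*R = 13.509 * 12.5 = 168.86 dB
Step 4: TL_total = 81.94 + 168.86 = 250.8

250.8 dB


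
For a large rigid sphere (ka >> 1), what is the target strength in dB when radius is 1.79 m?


TS = 10*log10(1.79^2 / 4) = 10*log10(0.801025) = -0.96

-0.96 dB


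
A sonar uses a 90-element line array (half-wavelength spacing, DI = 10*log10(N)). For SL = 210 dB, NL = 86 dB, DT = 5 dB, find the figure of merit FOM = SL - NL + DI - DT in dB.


138.54 dB


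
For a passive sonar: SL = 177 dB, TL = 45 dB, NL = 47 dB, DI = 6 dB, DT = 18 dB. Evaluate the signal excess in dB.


73 dB


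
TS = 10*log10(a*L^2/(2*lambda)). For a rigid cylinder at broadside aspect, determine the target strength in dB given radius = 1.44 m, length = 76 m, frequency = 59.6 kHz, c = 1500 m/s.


lambda = 1500/59600 = 0.02517 m
TS = 10*log10(1.44*76^2/(2*0.02517)) = 52.18

52.18 dB


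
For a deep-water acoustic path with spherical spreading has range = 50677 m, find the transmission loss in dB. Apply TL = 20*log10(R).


94.1 dB


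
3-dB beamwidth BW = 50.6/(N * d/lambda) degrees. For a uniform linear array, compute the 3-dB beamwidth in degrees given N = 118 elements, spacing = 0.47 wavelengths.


BW = 50.6 / (118 * 0.47) = 50.6 / 55.46 = 0.91

0.91 deg


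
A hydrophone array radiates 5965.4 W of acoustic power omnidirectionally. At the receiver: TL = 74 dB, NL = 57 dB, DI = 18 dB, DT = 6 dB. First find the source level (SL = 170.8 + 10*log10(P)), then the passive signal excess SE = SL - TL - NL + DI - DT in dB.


Step 1: SL = 170.8 + 10*log10(5965.4) = 208.56 dB
Step 2: SE = SL - TL - NL + DI - DT = 208.56 - 74 - 57 + 18 - 6 = 89.56

89.56 dB


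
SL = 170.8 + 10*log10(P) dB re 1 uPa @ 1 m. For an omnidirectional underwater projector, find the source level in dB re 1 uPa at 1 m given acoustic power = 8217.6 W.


209.95 dB


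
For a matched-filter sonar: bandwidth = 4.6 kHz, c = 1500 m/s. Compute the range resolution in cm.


dR = c/(2*BW) = 1500 / (2 * 4.6e3) = 0.163 m = 16.3 cm

16.3 cm


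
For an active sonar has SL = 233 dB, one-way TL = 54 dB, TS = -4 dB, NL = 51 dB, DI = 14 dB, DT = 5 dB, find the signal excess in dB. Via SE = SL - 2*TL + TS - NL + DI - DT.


SE = SL - 2*TL + TS - NL + DI - DT = 233 - 2*54 + (-4) - 51 + 14 - 5 = 79

79 dB


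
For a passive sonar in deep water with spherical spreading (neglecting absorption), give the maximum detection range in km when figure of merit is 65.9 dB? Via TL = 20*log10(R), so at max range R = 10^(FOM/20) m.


At max range FOM = TL, so 20*log10(R) = 65.9
R = 10^(65.9/20) = 1972.42 m = 1.97 km

1.97 km


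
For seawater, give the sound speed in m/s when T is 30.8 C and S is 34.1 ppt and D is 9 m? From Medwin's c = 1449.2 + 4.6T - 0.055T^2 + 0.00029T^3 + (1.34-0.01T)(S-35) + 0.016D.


c = 1449.2 + 4.6*30.8 - 0.055*30.8^2 + 0.00029*30.8^3 + (1.34 - 0.01*30.8)*(34.1 - 35) + 0.016*9 = 1546.39

1546.39 m/s


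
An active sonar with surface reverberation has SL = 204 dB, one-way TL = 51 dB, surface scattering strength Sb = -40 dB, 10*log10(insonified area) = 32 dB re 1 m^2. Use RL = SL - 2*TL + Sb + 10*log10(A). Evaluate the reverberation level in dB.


RL = SL - 2*TL + Sb + 10*log10(A) = 204 - 2*51 + (-40) + 32 = 94

94 dB


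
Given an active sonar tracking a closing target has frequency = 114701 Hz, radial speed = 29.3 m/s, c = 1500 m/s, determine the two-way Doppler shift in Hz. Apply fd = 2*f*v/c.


fd = 2*f*v/c = 2 * 114701 * 29.3 / 1500 = 4480.99

4480.99 Hz


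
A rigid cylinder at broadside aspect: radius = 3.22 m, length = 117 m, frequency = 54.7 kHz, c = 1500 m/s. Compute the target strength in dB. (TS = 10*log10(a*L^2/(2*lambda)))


lambda = 1500/54700 = 0.02742 m
TS = 10*log10(3.22*117^2/(2*0.02742)) = 59.05

59.05 dB


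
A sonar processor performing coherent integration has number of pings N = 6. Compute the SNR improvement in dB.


Gain = 10*log10(6) = 7.78

7.78 dB


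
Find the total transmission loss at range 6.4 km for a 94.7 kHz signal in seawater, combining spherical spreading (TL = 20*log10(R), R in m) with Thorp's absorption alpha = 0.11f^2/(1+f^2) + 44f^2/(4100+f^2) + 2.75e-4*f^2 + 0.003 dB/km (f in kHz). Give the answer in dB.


Step 1 (Thorp): alpha = 0.11*8968.09/(1+8968.09) + 44*8968.09/(4100+8968.09) + 2.75e-4*8968.09 + 0.003 = 32.7746 dB/km
Step 2: TL_spread = 20*log10(6400) = 76.12 dB
Step 3: TL_abs = alpha*R = 32.7746 * 6.4 = 209.76 dB
Step 4: TL_total = 76.12 + 209.76 = 285.88

285.88 dB


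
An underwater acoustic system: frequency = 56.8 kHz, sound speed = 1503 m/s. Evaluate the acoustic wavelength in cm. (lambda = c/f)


lambda = c/f = 1503 / 56800 = 0.0265 m = 2.65 cm

2.65 cm


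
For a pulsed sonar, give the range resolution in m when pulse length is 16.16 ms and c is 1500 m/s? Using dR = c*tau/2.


dR = c*tau/2 = 1500 * 16.16e-3 / 2 = 12.12

12.12 m


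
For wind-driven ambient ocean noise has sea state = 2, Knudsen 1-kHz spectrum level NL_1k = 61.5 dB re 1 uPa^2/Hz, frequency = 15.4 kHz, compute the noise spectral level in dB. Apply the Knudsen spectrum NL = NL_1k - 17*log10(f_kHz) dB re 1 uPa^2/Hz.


NL = NL_1k - 17*log10(f_kHz) = 61.5 - 17*log10(15.4) = 61.5 - (20.19) = 41.31

41.31 dB


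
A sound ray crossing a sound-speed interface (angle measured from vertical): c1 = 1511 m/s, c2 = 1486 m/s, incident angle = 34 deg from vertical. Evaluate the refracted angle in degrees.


sin(theta2) = (c2/c1)*sin(theta1) = (1486/1511)*sin(34 deg) = 0.54994
theta2 = arcsin(0.54994) = 33.36

33.36 deg


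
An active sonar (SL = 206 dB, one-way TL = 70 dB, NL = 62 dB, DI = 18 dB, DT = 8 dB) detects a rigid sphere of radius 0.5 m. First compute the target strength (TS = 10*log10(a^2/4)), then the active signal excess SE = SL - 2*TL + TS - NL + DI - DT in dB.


Step 1: TS = 10*log10(0.5^2/4) = -12.04 dB
Step 2: SE = SL - 2*TL + TS - NL + DI - DT = 206 - 2*70 + (-12.04) - 62 + 18 - 8 = 1.96

1.96 dB


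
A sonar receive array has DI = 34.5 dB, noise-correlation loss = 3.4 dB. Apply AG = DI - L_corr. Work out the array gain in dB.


31.1 dB


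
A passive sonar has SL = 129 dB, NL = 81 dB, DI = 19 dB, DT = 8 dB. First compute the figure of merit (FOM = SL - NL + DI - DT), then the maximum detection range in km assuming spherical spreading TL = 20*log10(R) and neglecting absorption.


Step 1: FOM = SL - NL + DI - DT = 129 - 81 + 19 - 8 = 59 dB
Step 2: at max range FOM = TL = 20*log10(R), so R = 10^(59/20) = 891.25 m = 0.89 km

0.89 km


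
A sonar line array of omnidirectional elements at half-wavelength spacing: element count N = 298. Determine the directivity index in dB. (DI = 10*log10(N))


DI = 10*log10(298) = 24.74

24.74 dB


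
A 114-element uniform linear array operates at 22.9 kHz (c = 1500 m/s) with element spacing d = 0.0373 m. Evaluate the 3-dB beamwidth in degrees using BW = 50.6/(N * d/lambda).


Step 1: lambda = 1500/22900 = 0.0655 m
Step 2: d/lambda = 0.0373/0.0655 = 0.5695
Step 3: BW = 50.6/(N * d/lambda) = 50.6/(114 * 0.5695) = 0.78

0.78 deg


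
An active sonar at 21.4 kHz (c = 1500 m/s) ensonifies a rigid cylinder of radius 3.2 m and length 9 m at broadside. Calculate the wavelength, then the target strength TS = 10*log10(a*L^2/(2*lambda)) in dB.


Step 1: lambda = c/f = 1500/21400 = 0.07009 m
Step 2: TS = 10*log10(a*L^2/(2*lambda)) = 10*log10(3.2*9^2/(2*0.07009)) = 32.67

32.67 dB


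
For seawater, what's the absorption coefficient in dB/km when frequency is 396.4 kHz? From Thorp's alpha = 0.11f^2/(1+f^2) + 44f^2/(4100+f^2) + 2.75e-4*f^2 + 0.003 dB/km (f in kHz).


86.206 dB/km


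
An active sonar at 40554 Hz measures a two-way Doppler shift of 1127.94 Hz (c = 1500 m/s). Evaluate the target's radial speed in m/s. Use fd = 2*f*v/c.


From fd = 2*f*v/c, v = c*fd/(2*f) = 1500 * 1127.94 / (2*40554) = 20.86

20.86 m/s


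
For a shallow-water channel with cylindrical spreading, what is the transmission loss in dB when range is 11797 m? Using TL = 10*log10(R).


40.72 dB


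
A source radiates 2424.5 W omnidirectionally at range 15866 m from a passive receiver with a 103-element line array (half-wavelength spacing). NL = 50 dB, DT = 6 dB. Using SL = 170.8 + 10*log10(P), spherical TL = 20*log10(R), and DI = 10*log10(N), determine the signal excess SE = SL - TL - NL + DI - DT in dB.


Step 1: SL = 170.8 + 10*log10(2424.5) = 204.65 dB
Step 2: TL = 20*log10(15866) = 84.01 dB
Step 3: DI = 10*log10(103) = 20.13 dB
Step 4: SE = SL - TL - NL + DI - DT = 204.65 - 84.01 - 50 + 20.13 - 6 = 84.77

84.77 dB


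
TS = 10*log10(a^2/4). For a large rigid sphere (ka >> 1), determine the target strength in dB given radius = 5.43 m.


TS = 10*log10(5.43^2 / 4) = 10*log10(7.371225) = 8.68

8.68 dB


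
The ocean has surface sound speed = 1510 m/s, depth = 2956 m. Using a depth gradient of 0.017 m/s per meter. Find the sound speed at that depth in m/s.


c = 1510 + 0.017 * 2956 = 1560.252

1560.252 m/s


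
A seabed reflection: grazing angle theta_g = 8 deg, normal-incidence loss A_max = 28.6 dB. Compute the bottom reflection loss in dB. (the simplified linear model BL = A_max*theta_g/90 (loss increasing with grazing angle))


2.54 dB


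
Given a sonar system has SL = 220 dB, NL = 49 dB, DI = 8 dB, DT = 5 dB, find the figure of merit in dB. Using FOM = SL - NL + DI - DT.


FOM = SL - NL + DI - DT = 220 - 49 + 8 - 5 = 174

174 dB


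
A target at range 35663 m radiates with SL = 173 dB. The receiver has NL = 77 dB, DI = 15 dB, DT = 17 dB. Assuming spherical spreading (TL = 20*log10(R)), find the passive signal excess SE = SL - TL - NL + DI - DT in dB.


2.96 dB


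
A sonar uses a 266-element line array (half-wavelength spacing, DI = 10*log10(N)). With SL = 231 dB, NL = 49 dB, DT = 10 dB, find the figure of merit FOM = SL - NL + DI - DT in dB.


Step 1: DI = 10*log10(266) = 24.25 dB
Step 2: FOM = SL - NL + DI - DT = 231 - 49 + 24.25 - 10 = 196.25

196.25 dB


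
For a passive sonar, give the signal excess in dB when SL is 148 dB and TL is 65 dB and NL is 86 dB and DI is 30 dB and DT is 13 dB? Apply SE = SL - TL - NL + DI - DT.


14 dB


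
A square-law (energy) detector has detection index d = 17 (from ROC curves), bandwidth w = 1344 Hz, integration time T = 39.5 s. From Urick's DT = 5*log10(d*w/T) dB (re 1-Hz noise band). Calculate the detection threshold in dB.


DT = 5*log10(d*w/T) = 5*log10(17 * 1344 / 39.5) = 5*log10(578.43) = 13.81

13.81 dB


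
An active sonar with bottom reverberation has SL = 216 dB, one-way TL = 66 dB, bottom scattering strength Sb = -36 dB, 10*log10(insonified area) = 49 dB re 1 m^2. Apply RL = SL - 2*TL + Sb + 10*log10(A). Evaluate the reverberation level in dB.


97 dB


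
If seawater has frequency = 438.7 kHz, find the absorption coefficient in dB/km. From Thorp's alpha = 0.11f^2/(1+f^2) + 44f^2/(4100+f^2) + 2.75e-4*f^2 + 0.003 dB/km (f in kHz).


f^2 = 192457.69
alpha = 0.11*192457.69/(1+192457.69) + 44*192457.69/(4100+192457.69) + 2.75e-4*192457.69 + 0.003 = 96.121

96.121 dB/km


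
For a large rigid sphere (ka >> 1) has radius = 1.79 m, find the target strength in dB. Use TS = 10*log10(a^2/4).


-0.96 dB


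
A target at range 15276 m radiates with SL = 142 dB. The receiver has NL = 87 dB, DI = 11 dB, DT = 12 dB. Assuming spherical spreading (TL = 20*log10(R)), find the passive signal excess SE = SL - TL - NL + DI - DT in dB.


Step 1: TL = 20*log10(15276) = 83.68 dB
Step 2: SE = 142 - 83.68 - 87 + 11 - 12 = -29.68

-29.68 dB


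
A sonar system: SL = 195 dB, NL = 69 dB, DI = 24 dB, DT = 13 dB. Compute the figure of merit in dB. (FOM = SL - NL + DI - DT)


137 dB


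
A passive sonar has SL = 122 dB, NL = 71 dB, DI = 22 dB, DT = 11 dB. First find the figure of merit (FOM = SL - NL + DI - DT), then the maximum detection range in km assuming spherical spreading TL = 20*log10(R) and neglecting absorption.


Step 1: FOM = SL - NL + DI - DT = 122 - 71 + 22 - 11 = 62 dB
Step 2: at max range FOM = TL = 20*log10(R), so R = 10^(62/20) = 1258.93 m = 1.26 km

1.26 km


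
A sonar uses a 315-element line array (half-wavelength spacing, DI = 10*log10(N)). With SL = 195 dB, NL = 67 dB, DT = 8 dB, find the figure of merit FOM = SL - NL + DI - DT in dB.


144.98 dB


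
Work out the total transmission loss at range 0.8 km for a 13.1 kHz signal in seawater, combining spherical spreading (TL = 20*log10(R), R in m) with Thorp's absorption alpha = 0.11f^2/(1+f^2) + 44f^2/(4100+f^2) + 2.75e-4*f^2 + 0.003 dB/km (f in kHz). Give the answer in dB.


59.6 dB


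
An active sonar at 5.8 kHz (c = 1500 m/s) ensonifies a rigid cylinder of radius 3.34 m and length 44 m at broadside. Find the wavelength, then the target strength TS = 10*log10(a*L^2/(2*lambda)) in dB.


Step 1: lambda = c/f = 1500/5800 = 0.25862 m
Step 2: TS = 10*log10(a*L^2/(2*lambda)) = 10*log10(3.34*44^2/(2*0.25862)) = 40.97

40.97 dB


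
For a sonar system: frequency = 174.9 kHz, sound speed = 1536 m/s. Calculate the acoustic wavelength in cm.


lambda = c/f = 1536 / 174900 = 0.0088 m = 0.88 cm

0.88 cm


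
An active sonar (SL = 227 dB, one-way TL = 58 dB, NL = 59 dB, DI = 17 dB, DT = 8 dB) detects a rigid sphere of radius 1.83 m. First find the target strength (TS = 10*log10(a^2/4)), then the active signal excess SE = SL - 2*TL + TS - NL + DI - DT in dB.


Step 1: TS = 10*log10(1.83^2/4) = -0.77 dB
Step 2: SE = SL - 2*TL + TS - NL + DI - DT = 227 - 2*58 + (-0.77) - 59 + 17 - 8 = 60.23

60.23 dB


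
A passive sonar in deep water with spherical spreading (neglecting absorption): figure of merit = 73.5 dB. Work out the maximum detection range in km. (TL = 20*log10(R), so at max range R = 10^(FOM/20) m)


At max range FOM = TL, so 20*log10(R) = 73.5
R = 10^(73.5/20) = 4731.51 m = 4.73 km

4.73 km


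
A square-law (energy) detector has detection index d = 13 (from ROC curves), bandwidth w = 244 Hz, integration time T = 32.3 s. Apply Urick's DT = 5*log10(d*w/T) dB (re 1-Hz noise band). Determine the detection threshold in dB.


DT = 5*log10(d*w/T) = 5*log10(13 * 244 / 32.3) = 5*log10(98.2) = 9.96

9.96 dB


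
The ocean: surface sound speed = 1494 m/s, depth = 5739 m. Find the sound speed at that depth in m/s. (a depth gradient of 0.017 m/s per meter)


1591.563 m/s


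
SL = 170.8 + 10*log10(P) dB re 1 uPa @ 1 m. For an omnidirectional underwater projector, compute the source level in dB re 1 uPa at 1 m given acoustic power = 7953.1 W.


209.81 dB


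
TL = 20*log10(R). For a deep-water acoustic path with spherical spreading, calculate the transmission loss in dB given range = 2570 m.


68.2 dB


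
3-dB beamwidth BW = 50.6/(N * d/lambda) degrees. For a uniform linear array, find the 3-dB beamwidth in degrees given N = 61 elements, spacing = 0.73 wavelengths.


BW = 50.6 / (61 * 0.73) = 50.6 / 44.53 = 1.14

1.14 deg


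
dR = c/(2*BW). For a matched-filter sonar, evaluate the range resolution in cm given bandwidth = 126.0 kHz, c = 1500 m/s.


dR = c/(2*BW) = 1500 / (2 * 126.0e3) = 0.006 m = 0.6 cm

0.6 cm


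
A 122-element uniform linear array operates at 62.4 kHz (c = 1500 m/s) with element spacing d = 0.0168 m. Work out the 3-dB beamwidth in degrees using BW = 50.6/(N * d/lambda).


Step 1: lambda = 1500/62400 = 0.02404 m
Step 2: d/lambda = 0.0168/0.02404 = 0.6988
Step 3: BW = 50.6/(N * d/lambda) = 50.6/(122 * 0.6988) = 0.59

0.59 deg


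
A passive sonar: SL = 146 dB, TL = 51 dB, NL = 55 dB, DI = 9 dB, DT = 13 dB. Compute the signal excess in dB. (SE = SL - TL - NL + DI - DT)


SE = SL - TL - NL + DI - DT = 146 - 51 - 55 + 9 - 13 = 36

36 dB


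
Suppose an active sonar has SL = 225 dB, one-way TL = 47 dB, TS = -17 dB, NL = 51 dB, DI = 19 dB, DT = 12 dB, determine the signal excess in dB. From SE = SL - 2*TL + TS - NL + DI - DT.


SE = SL - 2*TL + TS - NL + DI - DT = 225 - 2*47 + (-17) - 51 + 19 - 12 = 70

70 dB


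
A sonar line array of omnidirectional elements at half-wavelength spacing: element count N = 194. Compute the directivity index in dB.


22.88 dB


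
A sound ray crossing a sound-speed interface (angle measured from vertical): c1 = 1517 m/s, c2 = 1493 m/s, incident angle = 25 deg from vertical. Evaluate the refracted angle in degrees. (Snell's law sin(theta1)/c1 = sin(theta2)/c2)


24.58 deg


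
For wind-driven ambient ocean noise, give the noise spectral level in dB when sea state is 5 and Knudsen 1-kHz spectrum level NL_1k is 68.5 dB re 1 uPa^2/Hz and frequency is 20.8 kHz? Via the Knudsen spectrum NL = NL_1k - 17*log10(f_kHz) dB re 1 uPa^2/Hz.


NL = NL_1k - 17*log10(f_kHz) = 68.5 - 17*log10(20.8) = 68.5 - (22.41) = 46.09

46.09 dB


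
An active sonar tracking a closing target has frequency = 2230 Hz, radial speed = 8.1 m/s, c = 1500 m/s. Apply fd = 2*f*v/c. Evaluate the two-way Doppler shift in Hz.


24.08 Hz


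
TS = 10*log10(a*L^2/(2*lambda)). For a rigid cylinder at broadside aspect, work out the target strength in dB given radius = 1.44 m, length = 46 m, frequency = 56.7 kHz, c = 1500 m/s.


lambda = 1500/56700 = 0.02646 m
TS = 10*log10(1.44*46^2/(2*0.02646)) = 47.6

47.6 dB


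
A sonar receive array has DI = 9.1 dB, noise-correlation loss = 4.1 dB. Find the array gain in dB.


AG = DI - L_corr = 9.1 - 4.1 = 5.0

5.0 dB


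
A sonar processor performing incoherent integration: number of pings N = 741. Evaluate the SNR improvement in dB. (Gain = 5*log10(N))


14.35 dB


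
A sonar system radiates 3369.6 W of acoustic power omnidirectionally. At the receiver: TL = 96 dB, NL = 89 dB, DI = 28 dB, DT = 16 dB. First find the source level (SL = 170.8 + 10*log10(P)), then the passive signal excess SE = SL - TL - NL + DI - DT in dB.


Step 1: SL = 170.8 + 10*log10(3369.6) = 206.08 dB
Step 2: SE = SL - TL - NL + DI - DT = 206.08 - 96 - 89 + 28 - 16 = 33.08

33.08 dB


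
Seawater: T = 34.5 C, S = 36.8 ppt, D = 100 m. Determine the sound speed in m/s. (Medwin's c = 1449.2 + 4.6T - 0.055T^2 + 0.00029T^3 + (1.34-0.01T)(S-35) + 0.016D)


c = 1449.2 + 4.6*34.5 - 0.055*34.5^2 + 0.00029*34.5^3 + (1.34 - 0.01*34.5)*(36.8 - 35) + 0.016*100 = 1557.74

1557.74 m/s


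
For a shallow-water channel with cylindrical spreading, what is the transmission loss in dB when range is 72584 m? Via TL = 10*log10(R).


48.61 dB


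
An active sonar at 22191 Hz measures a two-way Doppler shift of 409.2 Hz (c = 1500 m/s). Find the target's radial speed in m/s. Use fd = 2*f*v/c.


From fd = 2*f*v/c, v = c*fd/(2*f) = 1500 * 409.2 / (2*22191) = 13.83

13.83 m/s


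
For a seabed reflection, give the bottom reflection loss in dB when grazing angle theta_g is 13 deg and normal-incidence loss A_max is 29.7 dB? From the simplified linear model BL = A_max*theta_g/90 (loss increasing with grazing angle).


BL = A_max * theta_g / 90 = 29.7 * 13 / 90 = 4.29

4.29 dB


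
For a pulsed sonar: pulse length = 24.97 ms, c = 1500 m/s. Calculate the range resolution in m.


dR = c*tau/2 = 1500 * 24.97e-3 / 2 = 18.7275

18.7275 m


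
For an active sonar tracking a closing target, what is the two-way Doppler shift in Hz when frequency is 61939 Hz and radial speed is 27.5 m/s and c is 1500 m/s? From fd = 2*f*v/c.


fd = 2*f*v/c = 2 * 61939 * 27.5 / 1500 = 2271.1

2271.1 Hz


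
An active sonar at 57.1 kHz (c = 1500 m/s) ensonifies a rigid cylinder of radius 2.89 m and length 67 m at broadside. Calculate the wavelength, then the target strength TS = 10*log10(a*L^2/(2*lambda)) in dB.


Step 1: lambda = c/f = 1500/57100 = 0.02627 m
Step 2: TS = 10*log10(a*L^2/(2*lambda)) = 10*log10(2.89*67^2/(2*0.02627)) = 53.93

53.93 dB


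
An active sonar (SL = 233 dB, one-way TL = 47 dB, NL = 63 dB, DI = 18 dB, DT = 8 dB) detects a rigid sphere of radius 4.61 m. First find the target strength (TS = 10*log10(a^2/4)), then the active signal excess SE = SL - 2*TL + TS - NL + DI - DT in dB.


Step 1: TS = 10*log10(4.61^2/4) = 7.25 dB
Step 2: SE = SL - 2*TL + TS - NL + DI - DT = 233 - 2*47 + (7.25) - 63 + 18 - 8 = 93.25

93.25 dB


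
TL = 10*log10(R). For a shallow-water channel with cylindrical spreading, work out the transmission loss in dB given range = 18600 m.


TL = 10*log10(18600) = 42.7

42.7 dB


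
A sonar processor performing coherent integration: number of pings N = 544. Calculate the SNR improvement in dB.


Gain = 10*log10(544) = 27.36

27.36 dB


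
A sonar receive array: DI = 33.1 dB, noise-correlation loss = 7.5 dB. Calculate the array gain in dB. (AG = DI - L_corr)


AG = DI - L_corr = 33.1 - 7.5 = 25.6

25.6 dB


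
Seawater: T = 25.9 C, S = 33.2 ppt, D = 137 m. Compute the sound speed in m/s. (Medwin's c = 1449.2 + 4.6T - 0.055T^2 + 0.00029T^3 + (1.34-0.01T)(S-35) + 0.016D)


c = 1449.2 + 4.6*25.9 - 0.055*25.9^2 + 0.00029*25.9^3 + (1.34 - 0.01*25.9)*(33.2 - 35) + 0.016*137 = 1536.73

1536.73 m/s


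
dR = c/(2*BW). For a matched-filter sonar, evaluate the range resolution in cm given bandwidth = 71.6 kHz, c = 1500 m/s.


dR = c/(2*BW) = 1500 / (2 * 71.6e3) = 0.0105 m = 1.05 cm

1.05 cm


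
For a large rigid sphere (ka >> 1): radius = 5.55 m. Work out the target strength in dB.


8.87 dB


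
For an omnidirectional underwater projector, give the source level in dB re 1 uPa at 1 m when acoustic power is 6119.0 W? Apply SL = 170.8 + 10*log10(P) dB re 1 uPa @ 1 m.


SL = 170.8 + 10*log10(6119.0) = 170.8 + 37.87 = 208.67

208.67 dB


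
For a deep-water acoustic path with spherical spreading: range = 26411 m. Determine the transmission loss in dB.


88.44 dB


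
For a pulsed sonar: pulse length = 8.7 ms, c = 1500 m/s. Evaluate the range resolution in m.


6.525 m


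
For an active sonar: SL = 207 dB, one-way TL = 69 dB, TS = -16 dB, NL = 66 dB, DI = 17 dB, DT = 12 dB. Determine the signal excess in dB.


-8 dB


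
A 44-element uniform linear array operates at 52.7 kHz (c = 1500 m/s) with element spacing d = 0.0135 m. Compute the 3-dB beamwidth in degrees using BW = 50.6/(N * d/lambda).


Step 1: lambda = 1500/52700 = 0.02846 m
Step 2: d/lambda = 0.0135/0.02846 = 0.4743
Step 3: BW = 50.6/(N * d/lambda) = 50.6/(44 * 0.4743) = 2.42

2.42 deg


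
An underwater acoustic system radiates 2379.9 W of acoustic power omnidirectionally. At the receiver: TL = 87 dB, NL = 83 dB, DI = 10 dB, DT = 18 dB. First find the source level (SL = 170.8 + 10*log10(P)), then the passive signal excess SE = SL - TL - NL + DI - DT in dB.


Step 1: SL = 170.8 + 10*log10(2379.9) = 204.57 dB
Step 2: SE = SL - TL - NL + DI - DT = 204.57 - 87 - 83 + 10 - 18 = 26.57

26.57 dB


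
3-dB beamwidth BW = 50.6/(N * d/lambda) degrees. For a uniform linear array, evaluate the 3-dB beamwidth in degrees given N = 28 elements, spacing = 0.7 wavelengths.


2.58 deg


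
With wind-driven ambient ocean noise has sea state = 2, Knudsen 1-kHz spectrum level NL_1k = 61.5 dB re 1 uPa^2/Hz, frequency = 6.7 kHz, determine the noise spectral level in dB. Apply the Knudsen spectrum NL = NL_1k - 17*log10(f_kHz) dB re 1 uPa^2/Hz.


47.46 dB


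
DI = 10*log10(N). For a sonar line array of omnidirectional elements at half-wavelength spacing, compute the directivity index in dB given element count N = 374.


DI = 10*log10(374) = 25.73

25.73 dB


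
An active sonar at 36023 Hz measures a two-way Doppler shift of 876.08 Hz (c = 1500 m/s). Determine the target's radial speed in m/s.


From fd = 2*f*v/c, v = c*fd/(2*f) = 1500 * 876.08 / (2*36023) = 18.24

18.24 m/s


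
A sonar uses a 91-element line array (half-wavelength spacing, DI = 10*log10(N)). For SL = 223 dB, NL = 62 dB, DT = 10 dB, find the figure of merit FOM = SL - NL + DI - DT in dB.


Step 1: DI = 10*log10(91) = 19.59 dB
Step 2: FOM = SL - NL + DI - DT = 223 - 62 + 19.59 - 10 = 170.59

170.59 dB


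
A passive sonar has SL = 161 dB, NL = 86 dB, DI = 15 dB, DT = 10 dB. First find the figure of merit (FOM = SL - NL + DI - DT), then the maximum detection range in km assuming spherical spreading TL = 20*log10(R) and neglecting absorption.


Step 1: FOM = SL - NL + DI - DT = 161 - 86 + 15 - 10 = 80 dB
Step 2: at max range FOM = TL = 20*log10(R), so R = 10^(80/20) = 10000.0 m = 10.0 km

10.0 km


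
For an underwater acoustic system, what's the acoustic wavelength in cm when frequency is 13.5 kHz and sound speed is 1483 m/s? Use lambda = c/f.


10.99 cm


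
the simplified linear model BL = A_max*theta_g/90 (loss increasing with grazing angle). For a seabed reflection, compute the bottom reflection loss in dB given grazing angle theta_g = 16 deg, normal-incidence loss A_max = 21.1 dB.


BL = A_max * theta_g / 90 = 21.1 * 16 / 90 = 3.75

3.75 dB


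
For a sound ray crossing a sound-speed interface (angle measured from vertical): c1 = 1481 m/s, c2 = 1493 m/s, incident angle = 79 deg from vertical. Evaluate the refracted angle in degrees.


sin(theta2) = (c2/c1)*sin(theta1) = (1493/1481)*sin(79 deg) = 0.98958
theta2 = arcsin(0.98958) = 81.72

81.72 deg


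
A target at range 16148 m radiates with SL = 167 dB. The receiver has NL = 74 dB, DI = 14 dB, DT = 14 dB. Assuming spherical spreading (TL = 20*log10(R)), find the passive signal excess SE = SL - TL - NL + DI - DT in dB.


8.84 dB


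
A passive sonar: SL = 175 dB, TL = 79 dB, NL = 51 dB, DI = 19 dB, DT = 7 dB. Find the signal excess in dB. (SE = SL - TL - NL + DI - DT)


57 dB


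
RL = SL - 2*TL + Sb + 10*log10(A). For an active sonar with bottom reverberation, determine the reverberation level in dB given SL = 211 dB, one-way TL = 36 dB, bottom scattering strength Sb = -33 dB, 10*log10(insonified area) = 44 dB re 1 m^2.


RL = SL - 2*TL + Sb + 10*log10(A) = 211 - 2*36 + (-33) + 44 = 150

150 dB


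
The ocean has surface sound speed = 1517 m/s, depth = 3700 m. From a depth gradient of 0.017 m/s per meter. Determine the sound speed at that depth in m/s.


c = 1517 + 0.017 * 3700 = 1579.9

1579.9 m/s


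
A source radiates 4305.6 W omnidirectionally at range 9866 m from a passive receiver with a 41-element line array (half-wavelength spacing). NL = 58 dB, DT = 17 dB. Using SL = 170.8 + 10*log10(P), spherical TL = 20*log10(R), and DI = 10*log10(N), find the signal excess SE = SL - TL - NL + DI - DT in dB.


Step 1: SL = 170.8 + 10*log10(4305.6) = 207.14 dB
Step 2: TL = 20*log10(9866) = 79.88 dB
Step 3: DI = 10*log10(41) = 16.13 dB
Step 4: SE = SL - TL - NL + DI - DT = 207.14 - 79.88 - 58 + 16.13 - 17 = 68.39

68.39 dB


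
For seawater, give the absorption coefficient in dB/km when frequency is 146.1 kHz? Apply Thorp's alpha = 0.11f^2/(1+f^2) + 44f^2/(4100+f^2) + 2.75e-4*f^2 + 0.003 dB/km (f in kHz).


f^2 = 21345.21
alpha = 0.11*21345.21/(1+21345.21) + 44*21345.21/(4100+21345.21) + 2.75e-4*21345.21 + 0.003 = 42.893

42.893 dB/km


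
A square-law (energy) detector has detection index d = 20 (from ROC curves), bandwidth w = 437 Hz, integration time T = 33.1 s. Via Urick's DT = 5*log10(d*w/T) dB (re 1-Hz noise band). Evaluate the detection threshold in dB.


DT = 5*log10(d*w/T) = 5*log10(20 * 437 / 33.1) = 5*log10(264.05) = 12.11

12.11 dB


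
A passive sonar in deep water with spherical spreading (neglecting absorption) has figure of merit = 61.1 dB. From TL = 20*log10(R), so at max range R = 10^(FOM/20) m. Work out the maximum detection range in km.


At max range FOM = TL, so 20*log10(R) = 61.1
R = 10^(61.1/20) = 1135.01 m = 1.14 km

1.14 km


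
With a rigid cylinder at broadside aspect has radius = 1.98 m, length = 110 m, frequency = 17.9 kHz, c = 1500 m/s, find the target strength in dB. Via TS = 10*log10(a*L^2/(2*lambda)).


51.55 dB


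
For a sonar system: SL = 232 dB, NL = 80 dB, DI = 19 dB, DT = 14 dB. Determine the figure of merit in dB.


FOM = SL - NL + DI - DT = 232 - 80 + 19 - 14 = 157

157 dB


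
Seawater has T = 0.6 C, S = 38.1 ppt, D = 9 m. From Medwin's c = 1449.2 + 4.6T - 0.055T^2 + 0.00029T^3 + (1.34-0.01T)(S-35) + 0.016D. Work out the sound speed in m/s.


c = 1449.2 + 4.6*0.6 - 0.055*0.6^2 + 0.00029*0.6^3 + (1.34 - 0.01*0.6)*(38.1 - 35) + 0.016*9 = 1456.22

1456.22 m/s


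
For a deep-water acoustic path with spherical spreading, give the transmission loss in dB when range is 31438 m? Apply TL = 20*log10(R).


TL = 20*log10(31438) = 89.95

89.95 dB


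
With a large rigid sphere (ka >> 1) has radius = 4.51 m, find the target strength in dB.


TS = 10*log10(4.51^2 / 4) = 10*log10(5.085025) = 7.06

7.06 dB


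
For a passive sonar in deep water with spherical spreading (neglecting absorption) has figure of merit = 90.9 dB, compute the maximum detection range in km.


At max range FOM = TL, so 20*log10(R) = 90.9
R = 10^(90.9/20) = 35075.19 m = 35.08 km

35.08 km


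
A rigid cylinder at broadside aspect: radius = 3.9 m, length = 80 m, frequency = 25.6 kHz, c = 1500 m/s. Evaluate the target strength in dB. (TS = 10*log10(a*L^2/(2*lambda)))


lambda = 1500/25600 = 0.05859 m
TS = 10*log10(3.9*80^2/(2*0.05859)) = 53.28

53.28 dB


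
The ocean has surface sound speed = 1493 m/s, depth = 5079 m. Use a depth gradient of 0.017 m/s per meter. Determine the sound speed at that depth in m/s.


c = 1493 + 0.017 * 5079 = 1579.343

1579.343 m/s


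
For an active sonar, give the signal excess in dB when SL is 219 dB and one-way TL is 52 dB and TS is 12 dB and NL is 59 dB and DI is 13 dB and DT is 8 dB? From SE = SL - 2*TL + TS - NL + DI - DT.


73 dB


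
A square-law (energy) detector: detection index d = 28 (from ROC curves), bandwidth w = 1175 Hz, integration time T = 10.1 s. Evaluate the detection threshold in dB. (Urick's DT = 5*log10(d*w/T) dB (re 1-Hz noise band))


DT = 5*log10(d*w/T) = 5*log10(28 * 1175 / 10.1) = 5*log10(3257.43) = 17.56

17.56 dB


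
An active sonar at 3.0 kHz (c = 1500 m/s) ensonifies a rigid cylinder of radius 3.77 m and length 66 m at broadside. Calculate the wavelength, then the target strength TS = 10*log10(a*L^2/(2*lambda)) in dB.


Step 1: lambda = c/f = 1500/3000 = 0.5 m
Step 2: TS = 10*log10(a*L^2/(2*lambda)) = 10*log10(3.77*66^2/(2*0.5)) = 42.15

42.15 dB


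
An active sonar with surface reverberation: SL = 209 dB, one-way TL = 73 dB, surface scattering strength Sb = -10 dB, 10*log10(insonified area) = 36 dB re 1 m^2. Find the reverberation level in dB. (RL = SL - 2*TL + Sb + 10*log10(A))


89 dB


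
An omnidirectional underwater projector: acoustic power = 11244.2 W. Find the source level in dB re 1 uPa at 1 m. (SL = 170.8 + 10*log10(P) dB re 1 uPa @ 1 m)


211.31 dB


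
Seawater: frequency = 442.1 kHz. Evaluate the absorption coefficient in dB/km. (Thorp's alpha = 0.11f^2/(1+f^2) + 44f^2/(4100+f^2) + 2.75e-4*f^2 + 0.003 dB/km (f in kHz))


f^2 = 195452.41
alpha = 0.11*195452.41/(1+195452.41) + 44*195452.41/(4100+195452.41) + 2.75e-4*195452.41 + 0.003 = 96.958

96.958 dB/km


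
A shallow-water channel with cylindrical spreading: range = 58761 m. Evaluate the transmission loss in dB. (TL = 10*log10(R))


TL = 10*log10(58761) = 47.69

47.69 dB


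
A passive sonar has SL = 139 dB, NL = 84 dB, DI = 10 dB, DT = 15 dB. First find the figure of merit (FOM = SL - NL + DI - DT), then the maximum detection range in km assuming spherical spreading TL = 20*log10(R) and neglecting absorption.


Step 1: FOM = SL - NL + DI - DT = 139 - 84 + 10 - 15 = 50 dB
Step 2: at max range FOM = TL = 20*log10(R), so R = 10^(50/20) = 316.23 m = 0.32 km

0.32 km


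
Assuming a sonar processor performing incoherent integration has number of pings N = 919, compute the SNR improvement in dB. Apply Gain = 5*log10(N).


Gain = 5*log10(919) = 14.82

14.82 dB


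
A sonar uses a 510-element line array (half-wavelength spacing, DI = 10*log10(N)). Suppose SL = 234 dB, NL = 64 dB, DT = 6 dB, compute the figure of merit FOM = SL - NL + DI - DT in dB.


Step 1: DI = 10*log10(510) = 27.08 dB
Step 2: FOM = SL - NL + DI - DT = 234 - 64 + 27.08 - 6 = 191.08

191.08 dB


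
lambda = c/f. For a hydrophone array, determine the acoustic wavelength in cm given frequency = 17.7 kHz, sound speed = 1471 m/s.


lambda = c/f = 1471 / 17700 = 0.0831 m = 8.31 cm

8.31 cm
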